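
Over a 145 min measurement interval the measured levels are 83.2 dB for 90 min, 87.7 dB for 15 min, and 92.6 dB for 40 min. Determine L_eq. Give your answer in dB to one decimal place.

88.4 dB

Weight each interval's intensity by its duration and average over T = 145 min:
Σ tᵢ·10^(Lᵢ/10) = 90·10^(83.2/10) + 15·10^(87.7/10) + 40·10^(92.6/10) = 1.004e+11.
L_eq = 10·log₁₀(1.004e+11/145) = 88.40 dB.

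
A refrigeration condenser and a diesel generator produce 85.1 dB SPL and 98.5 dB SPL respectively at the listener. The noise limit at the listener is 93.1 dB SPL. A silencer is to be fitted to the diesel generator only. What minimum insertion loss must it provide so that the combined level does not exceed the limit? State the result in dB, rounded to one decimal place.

Everything except the diesel generator sums to 10^(85.1/10) = 3.236e+08 in linear terms, 85.10 dB SPL.
To meet 93.1 dB SPL overall, the treated diesel generator may contribute at most 10^(93.1/10) − 3.236e+08 = 1.718e+09, i.e. 92.35 dB SPL.
So the diesel generator must be reduced from 98.5 to 92.35 dB SPL: IL = 6.15 dB.

6.1 dB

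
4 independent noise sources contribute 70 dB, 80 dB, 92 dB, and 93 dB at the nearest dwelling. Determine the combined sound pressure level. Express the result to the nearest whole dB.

96 dB

For uncorrelated sources the intensities add, so convert each level to linear form, sum, and take 10·log₁₀ of the total.
Σ 10^(L/10) = 10^(70/10) + 10^(80/10) + 10^(92/10) + 10^(93/10) = 3.690e+09.
L_total = 10·log₁₀(3.690e+09) = 95.67 dB.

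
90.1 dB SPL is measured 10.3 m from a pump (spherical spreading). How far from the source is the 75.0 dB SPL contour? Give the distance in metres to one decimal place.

58.6 m

For a point source L₁ − L₂ = 20·log₁₀(r₂/r₁), so r₂ = r₁·10^((L₁−L₂)/20).
r₂ = 10.3·10^((90.1−75.0)/20) = 10.3·10^(15.1/20) = 58.59 m.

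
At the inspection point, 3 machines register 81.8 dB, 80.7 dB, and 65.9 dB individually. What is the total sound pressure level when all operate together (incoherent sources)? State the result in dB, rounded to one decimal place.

84.4 dB

Incoherent sources combine by intensity addition: L_total = 10·log₁₀(Σ 10^(L_i/10)).
Σ 10^(L/10) = 10^(81.8/10) + 10^(80.7/10) + 10^(65.9/10) = 2.727e+08.
L_total = 10·log₁₀(2.727e+08) = 84.36 dB.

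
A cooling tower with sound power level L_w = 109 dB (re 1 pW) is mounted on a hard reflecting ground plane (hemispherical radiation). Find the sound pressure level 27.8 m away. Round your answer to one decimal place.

L_p = L_w − 10·log₁₀(2π·r²) with r = 27.8 m.
2π·r² = 4856 m², 10·log₁₀ of that is 36.863 dB.
L_p = 109 − 36.863 = 72.14 dB.

72.1 dB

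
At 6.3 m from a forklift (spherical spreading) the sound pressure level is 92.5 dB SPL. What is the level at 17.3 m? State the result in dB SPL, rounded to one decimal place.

Point-source attenuation: ΔL = 20·log₁₀(r₂/r₁) = 20·log₁₀(17.3/6.3) = 8.774 dB.
L₂ = 92.5 − 20·log₁₀(17.3/6.3) = 92.5 − 8.774 = 83.73 dB SPL.

83.7 dB SPL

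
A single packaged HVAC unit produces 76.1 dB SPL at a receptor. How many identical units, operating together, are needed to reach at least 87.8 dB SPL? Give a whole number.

15

Need L₁ + 10·log₁₀ N ≥ 87.8, i.e. log₁₀ N ≥ 1.17.
N ≥ 10^(11.7/10) = 14.791, so N = 15.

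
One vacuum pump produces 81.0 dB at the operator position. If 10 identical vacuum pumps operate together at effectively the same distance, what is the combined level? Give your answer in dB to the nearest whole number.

91 dB

With 10 equal, uncorrelated contributions the intensity is 10× that of one unit, giving a rise of 10·log₁₀ 10.
L_total = 81.0 + 10·log₁₀(10) = 81.0 + 10.000 = 91.00 dB.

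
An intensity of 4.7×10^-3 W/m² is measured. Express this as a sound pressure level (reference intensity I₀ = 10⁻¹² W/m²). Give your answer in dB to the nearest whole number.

97 dB

Dividing by I₀ shifts the exponent by 12: I/I₀ = 4.7×10^9.
L = 10·(0.6721 + 9) = 96.72 dB.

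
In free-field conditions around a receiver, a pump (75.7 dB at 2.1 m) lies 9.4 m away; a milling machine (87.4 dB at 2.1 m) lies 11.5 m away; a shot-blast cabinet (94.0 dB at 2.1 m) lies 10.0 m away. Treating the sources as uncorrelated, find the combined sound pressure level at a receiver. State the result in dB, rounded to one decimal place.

81.2 dB

First find each source's level at the receiver (point-source: −20·log₁₀(r/r_ref)), then combine on an intensity basis.
pump: 75.7 − 20·log₁₀(9.4/2.1) = 75.7 − 13.02 = 62.68 dB.
milling machine: 87.4 − 20·log₁₀(11.5/2.1) = 87.4 − 14.77 = 72.63 dB.
shot-blast cabinet: 94.0 − 20·log₁₀(10.0/2.1) = 94.0 − 13.56 = 80.44 dB.
Σ 10^(L/10) = 1.310e+08 → L_total = 10·log₁₀(1.310e+08) = 81.17 dB.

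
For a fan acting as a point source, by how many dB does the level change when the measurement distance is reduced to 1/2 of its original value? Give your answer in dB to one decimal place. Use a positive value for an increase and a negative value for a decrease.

+6.0 dB

With spherical spreading the level changes by −20·log₁₀(r₂/r₁).
ΔL = −20·log₁₀(0.5) = +6.02 dB.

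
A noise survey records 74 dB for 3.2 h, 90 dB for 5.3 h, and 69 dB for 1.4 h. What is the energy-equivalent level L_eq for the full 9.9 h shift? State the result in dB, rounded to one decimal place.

L_eq = 10·log₁₀[(1/T)·Σ tᵢ·10^(Lᵢ/10)] with T = 9.9 h.
Σ tᵢ·10^(Lᵢ/10) = 3.2·10^(74/10) + 5.3·10^(90/10) + 1.4·10^(69/10) = 5.392e+09.
L_eq = 10·log₁₀(5.392e+09/9.9) = 87.36 dB.

87.4 dB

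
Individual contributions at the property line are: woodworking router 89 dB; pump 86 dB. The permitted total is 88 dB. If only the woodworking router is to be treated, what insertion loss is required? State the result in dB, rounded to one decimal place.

5.3 dB

The untreated sources together contribute 10^(86/10) = 3.981e+08, i.e. 86.00 dB.
The limit corresponds to 10^(88/10) = 6.310e+08; subtracting the fixed part leaves 2.329e+08 for the woodworking router, i.e. 83.67 dB.
So the woodworking router must be reduced from 89 to 83.67 dB: IL = 5.33 dB.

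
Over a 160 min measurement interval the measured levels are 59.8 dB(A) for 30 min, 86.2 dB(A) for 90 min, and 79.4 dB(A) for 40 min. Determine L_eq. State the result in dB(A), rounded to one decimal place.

84.1 dB(A)

The energy average is taken in the linear domain: L_eq = 10·log₁₀[(Σ tᵢ·10^(Lᵢ/10))/T], T = 160 min.
Σ tᵢ·10^(Lᵢ/10) = 30·10^(59.8/10) + 90·10^(86.2/10) + 40·10^(79.4/10) = 4.103e+10.
L_eq = 10·log₁₀(4.103e+10/160) = 84.09 dB(A).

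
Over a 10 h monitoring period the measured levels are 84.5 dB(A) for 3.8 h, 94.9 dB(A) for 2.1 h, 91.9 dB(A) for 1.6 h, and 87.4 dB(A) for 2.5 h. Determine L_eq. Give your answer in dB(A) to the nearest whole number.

L_eq = 10·log₁₀[(1/T)·Σ tᵢ·10^(Lᵢ/10)] with T = 10 h.
Σ tᵢ·10^(Lᵢ/10) = 3.8·10^(84.5/10) + 2.1·10^(94.9/10) + 1.6·10^(91.9/10) + 2.5·10^(87.4/10) = 1.141e+10.
L_eq = 10·log₁₀(1.141e+10/10) = 90.57 dB(A).

91 dB(A)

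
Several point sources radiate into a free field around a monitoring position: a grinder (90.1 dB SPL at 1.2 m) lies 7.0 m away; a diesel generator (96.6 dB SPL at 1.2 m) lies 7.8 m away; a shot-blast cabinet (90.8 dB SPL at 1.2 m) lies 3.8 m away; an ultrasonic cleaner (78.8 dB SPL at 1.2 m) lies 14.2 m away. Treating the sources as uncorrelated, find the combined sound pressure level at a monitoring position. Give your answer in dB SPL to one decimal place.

Propagate each source to the receiver with L = L_ref − 20·log₁₀(r/r_ref), then add intensities.
grinder: 90.1 − 20·log₁₀(7.0/1.2) = 90.1 − 15.32 = 74.78 dB SPL.
diesel generator: 96.6 − 20·log₁₀(7.8/1.2) = 96.6 − 16.26 = 80.34 dB SPL.
shot-blast cabinet: 90.8 − 20·log₁₀(3.8/1.2) = 90.8 − 10.01 = 80.79 dB SPL.
ultrasonic cleaner: 78.8 − 20·log₁₀(14.2/1.2) = 78.8 − 21.46 = 57.34 dB SPL.
Σ 10^(L/10) = 2.587e+08 → L_total = 10·log₁₀(2.587e+08) = 84.13 dB SPL.

84.1 dB SPL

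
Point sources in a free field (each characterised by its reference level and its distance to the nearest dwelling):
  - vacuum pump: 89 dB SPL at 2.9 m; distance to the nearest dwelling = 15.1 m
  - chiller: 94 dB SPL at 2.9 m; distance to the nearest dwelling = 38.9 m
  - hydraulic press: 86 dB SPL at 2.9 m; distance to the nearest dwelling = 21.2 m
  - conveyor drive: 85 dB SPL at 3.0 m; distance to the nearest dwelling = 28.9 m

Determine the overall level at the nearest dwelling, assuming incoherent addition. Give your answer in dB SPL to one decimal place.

77.3 dB SPL

Apply inverse-square spreading to bring every level to the receiver, then sum 10^(L/10).
vacuum pump: 89 − 20·log₁₀(15.1/2.9) = 89 − 14.33 = 74.67 dB SPL.
chiller: 94 − 20·log₁₀(38.9/2.9) = 94 − 22.55 = 71.45 dB SPL.
hydraulic press: 86 − 20·log₁₀(21.2/2.9) = 86 − 17.28 = 68.72 dB SPL.
conveyor drive: 85 − 20·log₁₀(28.9/3.0) = 85 − 19.68 = 65.32 dB SPL.
Σ 10^(L/10) = 5.412e+07 → L_total = 10·log₁₀(5.412e+07) = 77.33 dB SPL.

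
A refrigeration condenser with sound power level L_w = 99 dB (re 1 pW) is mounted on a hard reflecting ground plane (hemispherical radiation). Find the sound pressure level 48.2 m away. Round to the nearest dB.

Free-field hemispherical radiation: L_p = L_w − 10·log₁₀(2π·r²), r = 48.2 m.
2π·r² = 1.46e+04 m², 10·log₁₀ of that is 41.643 dB.
L_p = 99 − 41.643 = 57.36 dB.

57 dB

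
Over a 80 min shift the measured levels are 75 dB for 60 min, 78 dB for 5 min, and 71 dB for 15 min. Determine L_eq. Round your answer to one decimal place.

Weight each interval's intensity by its duration and average over T = 80 min:
Σ tᵢ·10^(Lᵢ/10) = 60·10^(75/10) + 5·10^(78/10) + 15·10^(71/10) = 2.402e+09.
L_eq = 10·log₁₀(2.402e+09/80) = 74.77 dB.

74.8 dB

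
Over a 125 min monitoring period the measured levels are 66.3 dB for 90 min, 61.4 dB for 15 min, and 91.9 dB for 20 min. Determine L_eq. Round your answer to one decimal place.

84.0 dB

L_eq = 10·log₁₀[(1/T)·Σ tᵢ·10^(Lᵢ/10)] with T = 125 min.
Σ tᵢ·10^(Lᵢ/10) = 90·10^(66.3/10) + 15·10^(61.4/10) + 20·10^(91.9/10) = 3.138e+10.
L_eq = 10·log₁₀(3.138e+10/125) = 84.00 dB.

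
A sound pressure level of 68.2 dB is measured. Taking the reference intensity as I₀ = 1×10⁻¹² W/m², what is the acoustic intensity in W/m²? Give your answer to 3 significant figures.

6.61e-06 W/m²

I = I₀·10^(L/10) = 10⁻¹² × 10^(68.2/10) = 10^(-5.180).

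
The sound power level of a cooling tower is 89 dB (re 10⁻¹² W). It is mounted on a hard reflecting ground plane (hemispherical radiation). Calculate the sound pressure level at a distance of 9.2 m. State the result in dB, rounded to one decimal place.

61.7 dB

Free-field hemispherical radiation: L_p = L_w − 10·log₁₀(2π·r²), r = 9.2 m.
2π·r² = 531.8 m², 10·log₁₀ of that is 27.258 dB.
L_p = 89 − 27.258 = 61.74 dB.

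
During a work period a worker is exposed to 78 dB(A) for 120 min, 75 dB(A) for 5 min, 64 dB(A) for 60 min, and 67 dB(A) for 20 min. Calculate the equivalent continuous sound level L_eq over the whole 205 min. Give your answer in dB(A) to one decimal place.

75.9 dB(A)

Weight each interval's intensity by its duration and average over T = 205 min:
Σ tᵢ·10^(Lᵢ/10) = 120·10^(78/10) + 5·10^(75/10) + 60·10^(64/10) + 20·10^(67/10) = 7.981e+09.
L_eq = 10·log₁₀(7.981e+09/205) = 75.90 dB(A).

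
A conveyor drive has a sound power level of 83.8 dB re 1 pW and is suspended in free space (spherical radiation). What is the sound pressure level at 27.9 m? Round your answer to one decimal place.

43.9 dB

Free-field spherical radiation: L_p = L_w − 10·log₁₀(4π·r²), r = 27.9 m.
4π·r² = 9782 m², 10·log₁₀ of that is 39.904 dB.
L_p = 83.8 − 39.904 = 43.90 dB.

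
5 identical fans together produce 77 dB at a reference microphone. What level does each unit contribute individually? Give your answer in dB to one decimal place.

5 equal contributions raise the level by 10·log₁₀ 5 = 6.990 dB, so each unit alone gives 77 − 6.990.

70.0 dB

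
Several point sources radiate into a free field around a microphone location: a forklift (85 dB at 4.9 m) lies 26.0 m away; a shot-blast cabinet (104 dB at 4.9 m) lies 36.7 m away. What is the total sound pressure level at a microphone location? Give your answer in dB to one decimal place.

86.6 dB

Apply inverse-square spreading to bring every level to the receiver, then sum 10^(L/10).
forklift: 85 − 20·log₁₀(26.0/4.9) = 85 − 14.50 = 70.50 dB.
shot-blast cabinet: 104 − 20·log₁₀(36.7/4.9) = 104 − 17.49 = 86.51 dB.
Σ 10^(L/10) = 4.590e+08 → L_total = 10·log₁₀(4.590e+08) = 86.62 dB.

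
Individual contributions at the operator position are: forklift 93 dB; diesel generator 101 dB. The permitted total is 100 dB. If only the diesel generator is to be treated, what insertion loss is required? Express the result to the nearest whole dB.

2 dB

Fixed contribution from the other source: Σ 10^(L/10) = 10^(93/10) = 1.995e+09 (93.00 dB).
To meet 100 dB overall, the treated diesel generator may contribute at most 10^(100/10) − 1.995e+09 = 8.005e+09, i.e. 99.03 dB.
So the diesel generator must be reduced from 101 to 99.03 dB: IL = 1.97 dB.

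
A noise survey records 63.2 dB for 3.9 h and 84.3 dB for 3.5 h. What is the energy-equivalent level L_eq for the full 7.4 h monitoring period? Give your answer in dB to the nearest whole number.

81 dB

Weight each interval's intensity by its duration and average over T = 7.4 h:
Σ tᵢ·10^(Lᵢ/10) = 3.9·10^(63.2/10) + 3.5·10^(84.3/10) = 9.502e+08.
L_eq = 10·log₁₀(9.502e+08/7.4) = 81.09 dB.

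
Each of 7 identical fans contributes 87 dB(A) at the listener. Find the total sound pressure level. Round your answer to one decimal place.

L_total = L₁ + 10·log₁₀ N for N identical incoherent sources.
L_total = 87 + 10·log₁₀(7) = 87 + 8.451 = 95.45 dB(A).

95.5 dB(A)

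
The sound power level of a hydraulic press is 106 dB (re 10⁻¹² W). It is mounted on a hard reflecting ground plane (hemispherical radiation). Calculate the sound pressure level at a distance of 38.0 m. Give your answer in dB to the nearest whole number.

L_p = L_w − 10·log₁₀(2π·r²) with r = 38.0 m.
2π·r² = 9073 m², 10·log₁₀ of that is 39.577 dB.
L_p = 106 − 39.577 = 66.42 dB.

66 dB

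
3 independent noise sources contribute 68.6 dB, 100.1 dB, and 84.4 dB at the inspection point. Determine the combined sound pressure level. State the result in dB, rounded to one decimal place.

Incoherent sources combine by intensity addition: L_total = 10·log₁₀(Σ 10^(L_i/10)).
Σ 10^(L/10) = 10^(68.6/10) + 10^(100.1/10) + 10^(84.4/10) = 1.052e+10.
L_total = 10·log₁₀(1.052e+10) = 100.22 dB.

100.2 dB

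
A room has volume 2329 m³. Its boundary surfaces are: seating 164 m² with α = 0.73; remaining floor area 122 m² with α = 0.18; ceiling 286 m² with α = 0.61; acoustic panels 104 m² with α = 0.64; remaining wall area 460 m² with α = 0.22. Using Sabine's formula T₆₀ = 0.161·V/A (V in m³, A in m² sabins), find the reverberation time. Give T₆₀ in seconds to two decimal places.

0.77 s

A = Σ Sᵢαᵢ = 164·0.73 + 122·0.18 + 286·0.61 + 104·0.64 + 460·0.22 = 483.90 m².
T₆₀ = 0.161·V/A = 0.161·2329/483.90 = 0.775 s.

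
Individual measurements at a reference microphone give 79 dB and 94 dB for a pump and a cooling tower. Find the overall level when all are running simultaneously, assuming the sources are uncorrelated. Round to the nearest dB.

Incoherent sources combine by intensity addition: L_total = 10·log₁₀(Σ 10^(L_i/10)).
Σ 10^(L/10) = 10^(79/10) + 10^(94/10) = 2.591e+09.
L_total = 10·log₁₀(2.591e+09) = 94.14 dB.

94 dB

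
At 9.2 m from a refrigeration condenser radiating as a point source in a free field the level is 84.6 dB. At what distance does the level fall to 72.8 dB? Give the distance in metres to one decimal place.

Point-source spreading drops the level by 20·log₁₀(r₂/r₁); inverting, r₂/r₁ = 10^(ΔL/20).
r₂ = 9.2·10^((84.6−72.8)/20) = 9.2·10^(11.8/20) = 35.79 m.

35.8 m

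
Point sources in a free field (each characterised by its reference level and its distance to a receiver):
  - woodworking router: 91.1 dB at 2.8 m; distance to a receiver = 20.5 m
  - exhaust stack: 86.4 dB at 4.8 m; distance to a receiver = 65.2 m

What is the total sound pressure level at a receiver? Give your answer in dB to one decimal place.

Apply inverse-square spreading to bring every level to the receiver, then sum 10^(L/10).
woodworking router: 91.1 − 20·log₁₀(20.5/2.8) = 91.1 − 17.29 = 73.81 dB.
exhaust stack: 86.4 − 20·log₁₀(65.2/4.8) = 86.4 − 22.66 = 63.74 dB.
Σ 10^(L/10) = 2.640e+07 → L_total = 10·log₁₀(2.640e+07) = 74.22 dB.

74.2 dB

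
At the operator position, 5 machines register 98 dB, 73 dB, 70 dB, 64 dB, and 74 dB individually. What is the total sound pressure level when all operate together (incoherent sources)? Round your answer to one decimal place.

98.0 dB

Incoherent sources combine by intensity addition: L_total = 10·log₁₀(Σ 10^(L_i/10)).
Σ 10^(L/10) = 10^(98/10) + 10^(73/10) + 10^(70/10) + 10^(64/10) + 10^(74/10) = 6.367e+09.
L_total = 10·log₁₀(6.367e+09) = 98.04 dB.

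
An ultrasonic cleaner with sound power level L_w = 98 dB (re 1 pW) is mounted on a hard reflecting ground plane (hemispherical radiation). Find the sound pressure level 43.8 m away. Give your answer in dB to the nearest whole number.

57 dB

L_p = L_w − 10·log₁₀(2π·r²) with r = 43.8 m.
2π·r² = 1.205e+04 m², 10·log₁₀ of that is 40.811 dB.
L_p = 98 − 40.811 = 57.19 dB.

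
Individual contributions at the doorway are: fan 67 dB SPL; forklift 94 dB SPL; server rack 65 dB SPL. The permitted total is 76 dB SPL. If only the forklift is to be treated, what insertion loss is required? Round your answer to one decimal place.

Everything except the forklift sums to 10^(67/10) + 10^(65/10) = 8.174e+06 in linear terms, 69.12 dB SPL.
To meet 76 dB SPL overall, the treated forklift may contribute at most 10^(76/10) − 8.174e+06 = 3.164e+07, i.e. 75.00 dB SPL.
So the forklift must be reduced from 94 to 75.00 dB SPL: IL = 19.00 dB.

19.0 dB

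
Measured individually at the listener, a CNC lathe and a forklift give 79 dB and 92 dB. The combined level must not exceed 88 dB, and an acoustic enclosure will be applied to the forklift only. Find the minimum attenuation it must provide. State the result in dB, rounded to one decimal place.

Everything except the forklift sums to 10^(79/10) = 7.943e+07 in linear terms, 79.00 dB.
The limit corresponds to 10^(88/10) = 6.310e+08; subtracting the fixed part leaves 5.515e+08 for the forklift, i.e. 87.42 dB.
Required insertion loss = 92 − 87.42 = 4.58 dB.

4.6 dB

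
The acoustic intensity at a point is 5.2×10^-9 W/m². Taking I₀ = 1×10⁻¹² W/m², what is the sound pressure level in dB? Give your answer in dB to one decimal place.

37.2 dB

L = 10·log₁₀(I/I₀) = 10·log₁₀(5.2×10^-9/10⁻¹²) = 10·log₁₀(5.2×10^3).
L = 10·(0.7160 + 3) = 37.16 dB.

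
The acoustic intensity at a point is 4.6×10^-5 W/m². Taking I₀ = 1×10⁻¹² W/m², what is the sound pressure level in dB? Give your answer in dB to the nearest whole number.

77 dB

Dividing by I₀ shifts the exponent by 12: I/I₀ = 4.6×10^7.
L = 10·(0.6628 + 7) = 76.63 dB.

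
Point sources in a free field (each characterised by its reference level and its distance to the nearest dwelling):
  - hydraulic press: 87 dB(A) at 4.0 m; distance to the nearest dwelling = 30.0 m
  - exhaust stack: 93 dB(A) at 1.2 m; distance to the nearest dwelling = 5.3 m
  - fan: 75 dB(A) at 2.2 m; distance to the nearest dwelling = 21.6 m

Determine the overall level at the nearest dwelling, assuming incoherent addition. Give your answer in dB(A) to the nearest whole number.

Propagate each source to the receiver with L = L_ref − 20·log₁₀(r/r_ref), then add intensities.
hydraulic press: 87 − 20·log₁₀(30.0/4.0) = 87 − 17.50 = 69.50 dB(A).
exhaust stack: 93 − 20·log₁₀(5.3/1.2) = 93 − 12.90 = 80.10 dB(A).
fan: 75 − 20·log₁₀(21.6/2.2) = 75 − 19.84 = 55.16 dB(A).
Σ 10^(L/10) = 1.115e+08 → L_total = 10·log₁₀(1.115e+08) = 80.47 dB(A).

80 dB(A)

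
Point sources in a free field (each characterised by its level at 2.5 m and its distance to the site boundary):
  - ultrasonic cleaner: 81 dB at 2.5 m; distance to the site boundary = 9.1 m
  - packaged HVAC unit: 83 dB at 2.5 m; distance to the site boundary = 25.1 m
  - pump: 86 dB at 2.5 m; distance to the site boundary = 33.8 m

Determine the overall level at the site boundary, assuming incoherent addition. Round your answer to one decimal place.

71.4 dB

First find each source's level at the receiver (point-source: −20·log₁₀(r/r_ref)), then combine on an intensity basis.
ultrasonic cleaner: 81 − 20·log₁₀(9.1/2.5) = 81 − 11.22 = 69.78 dB.
packaged HVAC unit: 83 − 20·log₁₀(25.1/2.5) = 83 − 20.03 = 62.97 dB.
pump: 86 − 20·log₁₀(33.8/2.5) = 86 − 22.62 = 63.38 dB.
Σ 10^(L/10) = 1.366e+07 → L_total = 10·log₁₀(1.366e+07) = 71.35 dB.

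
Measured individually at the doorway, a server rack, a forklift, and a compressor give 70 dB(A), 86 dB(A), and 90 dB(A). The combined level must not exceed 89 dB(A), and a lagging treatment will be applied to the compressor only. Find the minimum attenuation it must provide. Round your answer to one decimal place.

Everything except the compressor sums to 10^(70/10) + 10^(86/10) = 4.081e+08 in linear terms, 86.11 dB(A).
To meet 89 dB(A) overall, the treated compressor may contribute at most 10^(89/10) − 4.081e+08 = 3.862e+08, i.e. 85.87 dB(A).
Required insertion loss = 90 − 85.87 = 4.13 dB.

4.1 dB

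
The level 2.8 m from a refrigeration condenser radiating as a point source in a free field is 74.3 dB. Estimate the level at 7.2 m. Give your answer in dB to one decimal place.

Point-source attenuation: ΔL = 20·log₁₀(r₂/r₁) = 20·log₁₀(7.2/2.8) = 8.203 dB.
L₂ = 74.3 − 20·log₁₀(7.2/2.8) = 74.3 − 8.203 = 66.10 dB.

66.1 dB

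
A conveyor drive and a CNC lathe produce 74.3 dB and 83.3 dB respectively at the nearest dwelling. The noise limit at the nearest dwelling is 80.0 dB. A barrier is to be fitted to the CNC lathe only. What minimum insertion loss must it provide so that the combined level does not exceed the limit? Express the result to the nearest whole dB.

Fixed contribution from the other source: Σ 10^(L/10) = 10^(74.3/10) = 2.692e+07 (74.30 dB).
To meet 80.0 dB overall, the treated CNC lathe may contribute at most 10^(80.0/10) − 2.692e+07 = 7.308e+07, i.e. 78.64 dB.
Required insertion loss = 83.3 − 78.64 = 4.66 dB.

5 dB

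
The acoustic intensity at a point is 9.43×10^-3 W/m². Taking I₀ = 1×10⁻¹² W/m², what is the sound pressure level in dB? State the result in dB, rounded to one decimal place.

Dividing by I₀ shifts the exponent by 12: I/I₀ = 9.43×10^9.
L = 10·(0.9745 + 9) = 99.75 dB.

99.7 dB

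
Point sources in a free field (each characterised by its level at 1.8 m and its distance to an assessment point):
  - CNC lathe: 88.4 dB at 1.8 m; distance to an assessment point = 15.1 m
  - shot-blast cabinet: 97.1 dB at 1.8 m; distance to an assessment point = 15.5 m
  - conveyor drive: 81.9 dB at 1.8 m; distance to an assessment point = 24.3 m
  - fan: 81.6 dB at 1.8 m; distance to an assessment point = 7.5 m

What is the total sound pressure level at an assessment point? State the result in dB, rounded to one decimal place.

79.5 dB

Propagate each source to the receiver with L = L_ref − 20·log₁₀(r/r_ref), then add intensities.
CNC lathe: 88.4 − 20·log₁₀(15.1/1.8) = 88.4 − 18.47 = 69.93 dB.
shot-blast cabinet: 97.1 − 20·log₁₀(15.5/1.8) = 97.1 − 18.70 = 78.40 dB.
conveyor drive: 81.9 − 20·log₁₀(24.3/1.8) = 81.9 − 22.61 = 59.29 dB.
fan: 81.6 − 20·log₁₀(7.5/1.8) = 81.6 − 12.40 = 69.20 dB.
Σ 10^(L/10) = 8.817e+07 → L_total = 10·log₁₀(8.817e+07) = 79.45 dB.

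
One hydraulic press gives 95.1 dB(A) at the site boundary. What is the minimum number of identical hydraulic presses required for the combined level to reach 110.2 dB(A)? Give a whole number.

33

N identical sources give L₁ + 10·log₁₀ N, so require 10·log₁₀ N ≥ 110.2 − 95.1 = 15.1 dB.
N ≥ 10^(15.1/10) = 32.359, so N = 33.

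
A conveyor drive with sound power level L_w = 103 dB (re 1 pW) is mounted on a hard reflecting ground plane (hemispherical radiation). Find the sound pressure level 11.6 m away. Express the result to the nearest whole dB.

74 dB

Free-field hemispherical radiation: L_p = L_w − 10·log₁₀(2π·r²), r = 11.6 m.
2π·r² = 845.5 m², 10·log₁₀ of that is 29.271 dB.
L_p = 103 − 29.271 = 73.73 dB.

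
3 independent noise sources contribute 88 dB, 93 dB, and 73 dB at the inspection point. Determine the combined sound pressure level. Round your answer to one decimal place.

94.2 dB

For uncorrelated sources the intensities add, so convert each level to linear form, sum, and take 10·log₁₀ of the total.
Σ 10^(L/10) = 10^(88/10) + 10^(93/10) + 10^(73/10) = 2.646e+09.
L_total = 10·log₁₀(2.646e+09) = 94.23 dB.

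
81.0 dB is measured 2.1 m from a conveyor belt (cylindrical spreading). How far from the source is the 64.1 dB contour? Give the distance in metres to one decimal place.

Line-source spreading drops the level by 10·log₁₀(r₂/r₁); inverting, r₂/r₁ = 10^(ΔL/10).
r₂ = 2.1·10^((81.0−64.1)/10) = 2.1·10^(16.9/10) = 102.85 m.

102.9 m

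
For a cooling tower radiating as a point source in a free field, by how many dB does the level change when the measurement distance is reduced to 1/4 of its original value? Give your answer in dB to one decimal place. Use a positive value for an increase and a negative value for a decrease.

Point-source spreading: ΔL = −20·log₁₀(r₂/r₁).
ΔL = −20·log₁₀(0.25) = +12.04 dB.

+12.0 dB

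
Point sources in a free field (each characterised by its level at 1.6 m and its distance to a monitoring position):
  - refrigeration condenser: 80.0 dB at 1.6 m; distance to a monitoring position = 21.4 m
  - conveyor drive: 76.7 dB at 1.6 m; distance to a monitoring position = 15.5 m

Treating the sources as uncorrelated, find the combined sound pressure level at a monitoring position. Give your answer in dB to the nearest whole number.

60 dB

First find each source's level at the receiver (point-source: −20·log₁₀(r/r_ref)), then combine on an intensity basis.
refrigeration condenser: 80.0 − 20·log₁₀(21.4/1.6) = 80.0 − 22.53 = 57.47 dB.
conveyor drive: 76.7 − 20·log₁₀(15.5/1.6) = 76.7 − 19.72 = 56.98 dB.
Σ 10^(L/10) = 1.057e+06 → L_total = 10·log₁₀(1.057e+06) = 60.24 dB.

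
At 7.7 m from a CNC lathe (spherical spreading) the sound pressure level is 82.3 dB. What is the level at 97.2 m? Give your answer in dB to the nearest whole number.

Point-source attenuation: ΔL = 20·log₁₀(r₂/r₁) = 20·log₁₀(97.2/7.7) = 22.024 dB.
L₂ = 82.3 − 20·log₁₀(97.2/7.7) = 82.3 − 22.024 = 60.28 dB.

60 dB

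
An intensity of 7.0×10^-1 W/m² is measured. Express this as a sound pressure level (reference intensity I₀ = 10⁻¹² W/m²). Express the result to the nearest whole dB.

118 dB

I/I₀ = 7.0×10^-1/10⁻¹² = 7.0×10^11, and L = 10·log₁₀(I/I₀).
L = 10·(0.8451 + 11) = 118.45 dB.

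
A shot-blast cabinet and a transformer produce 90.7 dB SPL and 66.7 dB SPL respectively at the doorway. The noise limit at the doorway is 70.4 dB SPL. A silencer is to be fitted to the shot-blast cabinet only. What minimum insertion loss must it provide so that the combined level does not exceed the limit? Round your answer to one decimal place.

22.7 dB

Everything except the shot-blast cabinet sums to 10^(66.7/10) = 4.677e+06 in linear terms, 66.70 dB SPL.
The limit corresponds to 10^(70.4/10) = 1.096e+07; subtracting the fixed part leaves 6.287e+06 for the shot-blast cabinet, i.e. 67.98 dB SPL.
So the shot-blast cabinet must be reduced from 90.7 to 67.98 dB SPL: IL = 22.72 dB.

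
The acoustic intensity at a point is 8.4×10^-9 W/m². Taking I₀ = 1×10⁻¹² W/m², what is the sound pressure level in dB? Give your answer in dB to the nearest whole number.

39 dB

I/I₀ = 8.4×10^-9/10⁻¹² = 8.4×10^3, and L = 10·log₁₀(I/I₀).
L = 10·(0.9243 + 3) = 39.24 dB.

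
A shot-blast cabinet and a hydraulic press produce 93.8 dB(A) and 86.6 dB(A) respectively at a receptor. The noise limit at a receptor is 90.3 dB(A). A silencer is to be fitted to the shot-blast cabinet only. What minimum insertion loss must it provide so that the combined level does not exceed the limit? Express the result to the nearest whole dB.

Fixed contribution from the other source: Σ 10^(L/10) = 10^(86.6/10) = 4.571e+08 (86.60 dB(A)).
To meet 90.3 dB(A) overall, the treated shot-blast cabinet may contribute at most 10^(90.3/10) − 4.571e+08 = 6.144e+08, i.e. 87.88 dB(A).
Required insertion loss = 93.8 − 87.88 = 5.92 dB.

6 dB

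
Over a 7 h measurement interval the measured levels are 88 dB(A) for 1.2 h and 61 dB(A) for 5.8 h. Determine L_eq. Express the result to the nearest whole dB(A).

L_eq = 10·log₁₀[(1/T)·Σ tᵢ·10^(Lᵢ/10)] with T = 7 h.
Σ tᵢ·10^(Lᵢ/10) = 1.2·10^(88/10) + 5.8·10^(61/10) = 7.645e+08.
L_eq = 10·log₁₀(7.645e+08/7) = 80.38 dB(A).

80 dB(A)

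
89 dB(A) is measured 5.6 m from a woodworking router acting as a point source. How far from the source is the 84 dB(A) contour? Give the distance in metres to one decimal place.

Point-source spreading drops the level by 20·log₁₀(r₂/r₁); inverting, r₂/r₁ = 10^(ΔL/20).
r₂ = 5.6·10^((89−84)/20) = 5.6·10^(5.0/20) = 9.96 m.

10.0 m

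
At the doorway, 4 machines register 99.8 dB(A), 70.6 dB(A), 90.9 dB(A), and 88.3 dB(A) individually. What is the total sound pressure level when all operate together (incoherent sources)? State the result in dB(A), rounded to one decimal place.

100.6 dB(A)

Incoherent sources combine by intensity addition: L_total = 10·log₁₀(Σ 10^(L_i/10)).
Σ 10^(L/10) = 10^(99.8/10) + 10^(70.6/10) + 10^(90.9/10) + 10^(88.3/10) = 1.147e+10.
L_total = 10·log₁₀(1.147e+10) = 100.59 dB(A).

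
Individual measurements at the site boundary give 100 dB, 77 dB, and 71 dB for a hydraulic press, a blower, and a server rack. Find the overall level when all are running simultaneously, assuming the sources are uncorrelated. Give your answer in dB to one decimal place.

For uncorrelated sources the intensities add, so convert each level to linear form, sum, and take 10·log₁₀ of the total.
Σ 10^(L/10) = 10^(100/10) + 10^(77/10) + 10^(71/10) = 1.006e+10.
L_total = 10·log₁₀(1.006e+10) = 100.03 dB.

100.0 dB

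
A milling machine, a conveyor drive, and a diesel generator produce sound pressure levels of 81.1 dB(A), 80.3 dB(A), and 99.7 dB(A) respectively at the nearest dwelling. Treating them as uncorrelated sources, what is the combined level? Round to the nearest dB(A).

100 dB(A)

Incoherent sources combine by intensity addition: L_total = 10·log₁₀(Σ 10^(L_i/10)).
Σ 10^(L/10) = 10^(81.1/10) + 10^(80.3/10) + 10^(99.7/10) = 9.569e+09.
L_total = 10·log₁₀(9.569e+09) = 99.81 dB(A).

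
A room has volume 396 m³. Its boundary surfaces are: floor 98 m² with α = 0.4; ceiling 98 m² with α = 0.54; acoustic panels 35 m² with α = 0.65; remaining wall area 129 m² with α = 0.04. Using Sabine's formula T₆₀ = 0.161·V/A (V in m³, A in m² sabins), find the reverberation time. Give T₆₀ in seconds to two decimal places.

Total absorption A = 98·0.4 + 98·0.54 + 35·0.65 + 129·0.04 = 120.03 m² sabins.
T₆₀ = 0.161 × 396 / 120.03 = 0.531 s.

0.53 s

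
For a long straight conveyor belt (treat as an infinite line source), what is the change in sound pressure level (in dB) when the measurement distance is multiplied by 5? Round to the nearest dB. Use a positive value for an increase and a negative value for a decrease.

Line-source spreading: ΔL = −10·log₁₀(r₂/r₁).
ΔL = −10·log₁₀(5) = -6.99 dB.

-7 dB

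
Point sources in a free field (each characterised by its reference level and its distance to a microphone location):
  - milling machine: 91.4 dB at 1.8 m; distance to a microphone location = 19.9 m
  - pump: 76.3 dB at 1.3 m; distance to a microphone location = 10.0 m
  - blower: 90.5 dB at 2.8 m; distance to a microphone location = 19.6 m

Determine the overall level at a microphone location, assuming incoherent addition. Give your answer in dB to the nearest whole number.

First find each source's level at the receiver (point-source: −20·log₁₀(r/r_ref)), then combine on an intensity basis.
milling machine: 91.4 − 20·log₁₀(19.9/1.8) = 91.4 − 20.87 = 70.53 dB.
pump: 76.3 − 20·log₁₀(10.0/1.3) = 76.3 − 17.72 = 58.58 dB.
blower: 90.5 − 20·log₁₀(19.6/2.8) = 90.5 − 16.90 = 73.60 dB.
Σ 10^(L/10) = 3.491e+07 → L_total = 10·log₁₀(3.491e+07) = 75.43 dB.

75 dB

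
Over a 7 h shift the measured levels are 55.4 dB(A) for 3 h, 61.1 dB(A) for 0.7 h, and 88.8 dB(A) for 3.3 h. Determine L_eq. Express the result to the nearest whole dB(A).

Weight each interval's intensity by its duration and average over T = 7 h:
Σ tᵢ·10^(Lᵢ/10) = 3·10^(55.4/10) + 0.7·10^(61.1/10) + 3.3·10^(88.8/10) = 2.505e+09.
L_eq = 10·log₁₀(2.505e+09/7) = 85.54 dB(A).

86 dB(A)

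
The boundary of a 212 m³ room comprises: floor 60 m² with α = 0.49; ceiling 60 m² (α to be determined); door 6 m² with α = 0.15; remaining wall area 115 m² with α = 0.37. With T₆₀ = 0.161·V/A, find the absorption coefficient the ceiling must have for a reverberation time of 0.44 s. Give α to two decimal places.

From T₆₀ = 0.161·V/A, the target T₆₀ = 0.44 s needs A = 0.161·212/0.44 = 77.57 m².
Absorption from the other surfaces = 60·0.49 + 6·0.15 + 115·0.37 = 72.85 m², so the ceiling must supply 4.72 m² over 60 m².
α = 4.72/60 = 0.079.

0.08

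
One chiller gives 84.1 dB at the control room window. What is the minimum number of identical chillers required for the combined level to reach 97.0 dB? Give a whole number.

20

N identical sources give L₁ + 10·log₁₀ N, so require 10·log₁₀ N ≥ 97.0 − 84.1 = 12.9 dB.
N ≥ 10^(12.9/10) = 19.498, so N = 20.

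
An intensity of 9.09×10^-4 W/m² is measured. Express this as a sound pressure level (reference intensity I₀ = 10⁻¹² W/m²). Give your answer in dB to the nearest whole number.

90 dB

I/I₀ = 9.09×10^-4/10⁻¹² = 9.09×10^8, and L = 10·log₁₀(I/I₀).
L = 10·(0.9586 + 8) = 89.59 dB.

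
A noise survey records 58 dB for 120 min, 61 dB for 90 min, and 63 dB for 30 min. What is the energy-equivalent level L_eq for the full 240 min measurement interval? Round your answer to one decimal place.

60.2 dB

Weight each interval's intensity by its duration and average over T = 240 min:
Σ tᵢ·10^(Lᵢ/10) = 120·10^(58/10) + 90·10^(61/10) + 30·10^(63/10) = 2.489e+08.
L_eq = 10·log₁₀(2.489e+08/240) = 60.16 dB.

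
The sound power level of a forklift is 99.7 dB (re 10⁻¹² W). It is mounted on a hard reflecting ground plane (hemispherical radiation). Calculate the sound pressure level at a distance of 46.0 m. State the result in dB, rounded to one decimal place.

Free-field hemispherical radiation: L_p = L_w − 10·log₁₀(2π·r²), r = 46.0 m.
2π·r² = 1.33e+04 m², 10·log₁₀ of that is 41.237 dB.
L_p = 99.7 − 41.237 = 58.46 dB.

58.5 dB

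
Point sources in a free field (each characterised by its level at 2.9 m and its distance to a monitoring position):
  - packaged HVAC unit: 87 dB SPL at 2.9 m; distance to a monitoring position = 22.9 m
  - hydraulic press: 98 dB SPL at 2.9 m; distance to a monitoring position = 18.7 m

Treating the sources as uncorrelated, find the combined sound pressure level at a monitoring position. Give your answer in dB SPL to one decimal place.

Apply inverse-square spreading to bring every level to the receiver, then sum 10^(L/10).
packaged HVAC unit: 87 − 20·log₁₀(22.9/2.9) = 87 − 17.95 = 69.05 dB SPL.
hydraulic press: 98 − 20·log₁₀(18.7/2.9) = 98 − 16.19 = 81.81 dB SPL.
Σ 10^(L/10) = 1.598e+08 → L_total = 10·log₁₀(1.598e+08) = 82.04 dB SPL.

82.0 dB SPL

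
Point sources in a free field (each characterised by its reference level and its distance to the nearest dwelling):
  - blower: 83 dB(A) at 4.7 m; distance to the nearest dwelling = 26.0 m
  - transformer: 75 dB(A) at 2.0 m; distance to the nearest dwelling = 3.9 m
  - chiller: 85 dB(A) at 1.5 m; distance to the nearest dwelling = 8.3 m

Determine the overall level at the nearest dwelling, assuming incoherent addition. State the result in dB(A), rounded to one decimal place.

74.0 dB(A)

Apply inverse-square spreading to bring every level to the receiver, then sum 10^(L/10).
blower: 83 − 20·log₁₀(26.0/4.7) = 83 − 14.86 = 68.14 dB(A).
transformer: 75 − 20·log₁₀(3.9/2.0) = 75 − 5.80 = 69.20 dB(A).
chiller: 85 − 20·log₁₀(8.3/1.5) = 85 − 14.86 = 70.14 dB(A).
Σ 10^(L/10) = 2.516e+07 → L_total = 10·log₁₀(2.516e+07) = 74.01 dB(A).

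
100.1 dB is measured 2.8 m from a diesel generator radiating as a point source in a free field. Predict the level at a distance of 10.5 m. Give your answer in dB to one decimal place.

88.6 dB

Point-source attenuation: ΔL = 20·log₁₀(r₂/r₁) = 20·log₁₀(10.5/2.8) = 11.481 dB.
L₂ = 100.1 − 20·log₁₀(10.5/2.8) = 100.1 − 11.481 = 88.62 dB.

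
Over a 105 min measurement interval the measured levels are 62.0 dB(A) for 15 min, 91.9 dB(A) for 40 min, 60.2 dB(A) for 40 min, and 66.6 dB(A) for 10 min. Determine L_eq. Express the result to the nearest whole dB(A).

Weight each interval's intensity by its duration and average over T = 105 min:
Σ tᵢ·10^(Lᵢ/10) = 15·10^(62.0/10) + 40·10^(91.9/10) + 40·10^(60.2/10) + 10·10^(66.6/10) = 6.206e+10.
L_eq = 10·log₁₀(6.206e+10/105) = 87.72 dB(A).

88 dB(A)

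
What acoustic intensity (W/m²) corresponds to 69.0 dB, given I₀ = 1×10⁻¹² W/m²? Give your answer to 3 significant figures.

I/I₀ = 10^(69.0/10) = 7.943e+06, so I = 7.943e+06 × 10⁻¹² W/m².

7.94e-06 W/m²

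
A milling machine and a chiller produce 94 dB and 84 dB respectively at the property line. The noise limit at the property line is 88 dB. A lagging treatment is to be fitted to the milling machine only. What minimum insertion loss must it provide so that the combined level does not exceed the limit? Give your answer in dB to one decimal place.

8.2 dB

Everything except the milling machine sums to 10^(84/10) = 2.512e+08 in linear terms, 84.00 dB.
The limit corresponds to 10^(88/10) = 6.310e+08; subtracting the fixed part leaves 3.798e+08 for the milling machine, i.e. 85.80 dB.
So the milling machine must be reduced from 94 to 85.80 dB: IL = 8.20 dB.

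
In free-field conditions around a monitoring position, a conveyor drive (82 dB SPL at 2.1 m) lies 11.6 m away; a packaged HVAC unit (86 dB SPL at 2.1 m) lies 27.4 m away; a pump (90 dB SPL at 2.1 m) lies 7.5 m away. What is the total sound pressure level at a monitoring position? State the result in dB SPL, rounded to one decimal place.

79.3 dB SPL

Apply inverse-square spreading to bring every level to the receiver, then sum 10^(L/10).
conveyor drive: 82 − 20·log₁₀(11.6/2.1) = 82 − 14.84 = 67.16 dB SPL.
packaged HVAC unit: 86 − 20·log₁₀(27.4/2.1) = 86 − 22.31 = 63.69 dB SPL.
pump: 90 − 20·log₁₀(7.5/2.1) = 90 − 11.06 = 78.94 dB SPL.
Σ 10^(L/10) = 8.593e+07 → L_total = 10·log₁₀(8.593e+07) = 79.34 dB SPL.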